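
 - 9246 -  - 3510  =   - 5736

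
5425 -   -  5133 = 10558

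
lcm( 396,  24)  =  792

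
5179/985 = 5 + 254/985 = 5.26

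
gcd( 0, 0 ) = 0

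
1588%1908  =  1588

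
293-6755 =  - 6462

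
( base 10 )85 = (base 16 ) 55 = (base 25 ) 3a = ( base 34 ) 2h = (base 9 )104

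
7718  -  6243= 1475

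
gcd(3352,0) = 3352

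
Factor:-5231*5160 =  -2^3*3^1*5^1*43^1*5231^1 = - 26991960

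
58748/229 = 256 + 124/229 = 256.54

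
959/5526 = 959/5526 = 0.17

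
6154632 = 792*7771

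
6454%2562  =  1330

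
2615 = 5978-3363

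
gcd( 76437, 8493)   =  8493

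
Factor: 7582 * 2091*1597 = 25318777314 = 2^1*3^1*17^2*41^1*223^1*1597^1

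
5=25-20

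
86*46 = 3956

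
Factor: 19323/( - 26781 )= -57/79 = - 3^1*19^1*79^( - 1)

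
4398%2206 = 2192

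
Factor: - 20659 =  - 73^1*283^1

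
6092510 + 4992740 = 11085250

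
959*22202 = 21291718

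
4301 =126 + 4175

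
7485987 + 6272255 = 13758242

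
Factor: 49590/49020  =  87/86  =  2^ ( - 1)*3^1*29^1*43^(  -  1)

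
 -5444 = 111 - 5555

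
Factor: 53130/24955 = 2^1 * 3^1 * 11^1*31^( - 1 ) = 66/31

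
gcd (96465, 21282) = 3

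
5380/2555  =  1076/511 = 2.11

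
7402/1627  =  4 + 894/1627 = 4.55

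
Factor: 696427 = 696427^1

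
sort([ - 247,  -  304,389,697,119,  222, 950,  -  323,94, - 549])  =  [ - 549, - 323, - 304,  -  247,94,  119,222, 389, 697,950]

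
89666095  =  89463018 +203077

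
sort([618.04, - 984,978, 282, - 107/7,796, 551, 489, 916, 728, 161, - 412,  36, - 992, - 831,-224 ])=[-992,- 984, - 831, - 412, - 224, - 107/7, 36,161,282, 489, 551, 618.04, 728,796, 916,978 ]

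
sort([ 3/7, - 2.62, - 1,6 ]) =[ - 2.62, - 1,3/7, 6] 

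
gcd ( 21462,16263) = 3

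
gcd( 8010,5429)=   89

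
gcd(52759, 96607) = 7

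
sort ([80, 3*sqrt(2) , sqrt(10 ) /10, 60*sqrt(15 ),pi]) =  [ sqrt( 10 ) /10,pi , 3 * sqrt(2 ) , 80,  60*sqrt( 15)]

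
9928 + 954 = 10882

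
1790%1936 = 1790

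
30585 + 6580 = 37165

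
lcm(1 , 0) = 0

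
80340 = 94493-14153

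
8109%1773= 1017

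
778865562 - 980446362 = - 201580800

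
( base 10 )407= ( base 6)1515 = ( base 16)197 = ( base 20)107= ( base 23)HG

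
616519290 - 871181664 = -254662374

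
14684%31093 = 14684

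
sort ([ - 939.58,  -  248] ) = [ - 939.58, - 248 ] 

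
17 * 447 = 7599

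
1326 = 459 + 867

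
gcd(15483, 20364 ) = 3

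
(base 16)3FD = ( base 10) 1021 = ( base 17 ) 391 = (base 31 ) 11t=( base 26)1D7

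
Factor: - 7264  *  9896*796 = -2^10 * 199^1*227^1 * 1237^1=- 57220097024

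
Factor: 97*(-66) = -6402= - 2^1  *  3^1*11^1*97^1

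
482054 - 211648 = 270406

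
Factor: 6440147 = 7^1 *920021^1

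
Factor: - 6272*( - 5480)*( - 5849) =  - 2^10*5^1*7^2 * 137^1* 5849^1 = -  201033405440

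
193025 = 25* 7721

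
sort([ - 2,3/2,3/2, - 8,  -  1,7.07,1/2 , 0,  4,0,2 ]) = [-8,- 2, - 1,0,0, 1/2,3/2,3/2,2, 4,  7.07]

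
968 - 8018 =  - 7050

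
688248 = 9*76472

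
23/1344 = 23/1344  =  0.02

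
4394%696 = 218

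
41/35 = 1 + 6/35 = 1.17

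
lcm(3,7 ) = 21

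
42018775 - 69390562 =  - 27371787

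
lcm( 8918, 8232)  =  107016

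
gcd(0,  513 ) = 513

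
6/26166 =1/4361 =0.00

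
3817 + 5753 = 9570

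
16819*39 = 655941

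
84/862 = 42/431 = 0.10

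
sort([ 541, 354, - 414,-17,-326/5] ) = [ - 414, - 326/5,-17, 354, 541]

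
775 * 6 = 4650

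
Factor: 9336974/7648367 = 2^1*43^( - 1 )*83^( - 1 )*2143^( - 1)*4668487^1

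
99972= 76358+23614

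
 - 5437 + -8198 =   -  13635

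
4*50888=203552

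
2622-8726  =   - 6104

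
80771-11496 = 69275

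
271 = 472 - 201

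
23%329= 23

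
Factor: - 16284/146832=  - 2^(  -  2 )*7^ ( - 1)*19^( - 1)*59^1= - 59/532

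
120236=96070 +24166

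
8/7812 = 2/1953 =0.00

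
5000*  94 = 470000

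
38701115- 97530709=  - 58829594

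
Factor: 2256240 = 2^4*3^1*5^1*7^1 * 17^1*79^1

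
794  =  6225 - 5431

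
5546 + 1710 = 7256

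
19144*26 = 497744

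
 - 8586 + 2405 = -6181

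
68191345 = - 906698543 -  - 974889888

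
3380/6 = 1690/3 = 563.33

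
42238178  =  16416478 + 25821700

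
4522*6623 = 29949206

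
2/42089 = 2/42089 = 0.00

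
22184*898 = 19921232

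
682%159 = 46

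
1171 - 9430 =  - 8259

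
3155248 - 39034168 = - 35878920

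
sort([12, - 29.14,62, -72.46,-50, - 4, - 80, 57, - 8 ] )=[ - 80,-72.46,-50, - 29.14, - 8, - 4,12,57,62 ]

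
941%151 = 35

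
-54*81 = - 4374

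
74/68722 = 37/34361 = 0.00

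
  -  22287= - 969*23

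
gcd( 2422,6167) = 7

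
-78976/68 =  -1162 + 10/17 = - 1161.41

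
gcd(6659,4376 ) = 1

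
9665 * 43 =415595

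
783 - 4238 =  -3455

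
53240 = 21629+31611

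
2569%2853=2569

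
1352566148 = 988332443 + 364233705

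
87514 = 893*98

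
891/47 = 891/47  =  18.96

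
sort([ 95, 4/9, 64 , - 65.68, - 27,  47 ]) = [ - 65.68, - 27, 4/9, 47 , 64,95 ] 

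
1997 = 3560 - 1563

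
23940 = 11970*2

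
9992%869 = 433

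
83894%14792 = 9934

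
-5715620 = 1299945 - 7015565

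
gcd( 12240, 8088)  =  24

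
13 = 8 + 5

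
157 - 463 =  - 306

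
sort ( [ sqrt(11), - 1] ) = [ - 1,  sqrt ( 11)]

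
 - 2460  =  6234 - 8694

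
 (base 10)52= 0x34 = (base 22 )28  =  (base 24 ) 24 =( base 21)2A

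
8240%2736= 32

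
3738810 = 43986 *85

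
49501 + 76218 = 125719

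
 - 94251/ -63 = 31417/21 =1496.05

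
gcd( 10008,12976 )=8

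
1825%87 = 85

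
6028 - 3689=2339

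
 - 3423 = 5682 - 9105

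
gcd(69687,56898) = 261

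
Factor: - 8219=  - 8219^1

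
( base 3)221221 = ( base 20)1f0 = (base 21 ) 1C7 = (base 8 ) 1274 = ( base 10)700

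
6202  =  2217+3985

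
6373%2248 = 1877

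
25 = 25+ 0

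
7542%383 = 265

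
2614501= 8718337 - 6103836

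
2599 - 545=2054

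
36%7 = 1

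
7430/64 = 3715/32 =116.09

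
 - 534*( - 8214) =4386276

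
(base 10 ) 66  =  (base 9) 73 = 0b1000010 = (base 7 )123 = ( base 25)2G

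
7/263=7/263  =  0.03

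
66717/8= 66717/8   =  8339.62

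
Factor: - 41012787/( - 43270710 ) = 13670929/14423570 = 2^(  -  1)*5^( - 1 )*7^( - 1)*73^1*187273^1*206051^( - 1)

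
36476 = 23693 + 12783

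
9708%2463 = 2319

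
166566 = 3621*46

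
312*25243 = 7875816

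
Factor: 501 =3^1*167^1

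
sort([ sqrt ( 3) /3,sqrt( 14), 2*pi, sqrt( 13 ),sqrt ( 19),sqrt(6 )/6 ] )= [ sqrt( 6) /6, sqrt(3 )/3, sqrt( 13 ),sqrt(14),sqrt(19),2* pi ] 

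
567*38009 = 21551103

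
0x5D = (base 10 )93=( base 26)3F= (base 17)58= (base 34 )2P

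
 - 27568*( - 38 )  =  1047584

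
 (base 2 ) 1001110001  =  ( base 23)144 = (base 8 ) 1161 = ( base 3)212011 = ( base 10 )625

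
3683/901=3683/901 =4.09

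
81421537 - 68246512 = 13175025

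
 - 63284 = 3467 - 66751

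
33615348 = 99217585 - 65602237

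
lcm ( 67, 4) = 268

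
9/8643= 3/2881 = 0.00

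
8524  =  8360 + 164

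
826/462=1 + 26/33 =1.79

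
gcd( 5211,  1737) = 1737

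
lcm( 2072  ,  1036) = 2072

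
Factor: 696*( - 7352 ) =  - 2^6 * 3^1* 29^1 * 919^1= -5116992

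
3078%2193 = 885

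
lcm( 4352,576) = 39168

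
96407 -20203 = 76204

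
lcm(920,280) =6440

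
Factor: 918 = 2^1*3^3*17^1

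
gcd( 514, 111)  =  1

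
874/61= 14 + 20/61 =14.33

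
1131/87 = 13  =  13.00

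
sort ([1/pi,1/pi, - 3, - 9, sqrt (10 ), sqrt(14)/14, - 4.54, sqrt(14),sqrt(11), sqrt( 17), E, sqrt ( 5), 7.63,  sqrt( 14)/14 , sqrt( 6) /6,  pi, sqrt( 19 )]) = [ - 9,  -  4.54, - 3, sqrt (14)/14 , sqrt(14 ) /14, 1/pi , 1/pi, sqrt( 6 ) /6,sqrt(5 ), E, pi,sqrt ( 10 ), sqrt( 11 ), sqrt (14 ),sqrt(17), sqrt (19), 7.63]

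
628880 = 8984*70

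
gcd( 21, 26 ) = 1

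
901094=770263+130831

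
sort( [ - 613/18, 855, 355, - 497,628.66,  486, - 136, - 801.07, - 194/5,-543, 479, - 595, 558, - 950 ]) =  [ - 950, - 801.07, - 595 , - 543, - 497,  -  136, - 194/5, - 613/18,  355, 479,486, 558, 628.66 , 855] 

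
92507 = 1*92507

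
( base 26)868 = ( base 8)12704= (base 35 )4J7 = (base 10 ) 5572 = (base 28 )730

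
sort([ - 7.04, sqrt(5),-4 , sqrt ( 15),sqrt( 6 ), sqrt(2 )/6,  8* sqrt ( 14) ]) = [-7.04,-4,  sqrt(2 ) /6, sqrt( 5),sqrt(6),sqrt( 15 ), 8*sqrt( 14)] 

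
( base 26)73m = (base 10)4832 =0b1001011100000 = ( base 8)11340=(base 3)20121222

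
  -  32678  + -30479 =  - 63157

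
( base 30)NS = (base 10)718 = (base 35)ki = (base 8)1316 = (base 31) n5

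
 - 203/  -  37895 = 203/37895 = 0.01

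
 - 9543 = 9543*( - 1)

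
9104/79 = 9104/79 = 115.24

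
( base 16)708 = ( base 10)1800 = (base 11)1397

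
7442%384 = 146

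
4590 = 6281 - 1691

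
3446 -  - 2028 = 5474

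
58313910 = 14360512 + 43953398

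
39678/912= 6613/152 =43.51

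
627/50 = 627/50 = 12.54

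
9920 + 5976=15896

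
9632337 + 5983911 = 15616248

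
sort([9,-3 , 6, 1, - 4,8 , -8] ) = [ - 8, - 4, - 3, 1, 6,8,9]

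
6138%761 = 50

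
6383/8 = 6383/8 = 797.88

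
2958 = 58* 51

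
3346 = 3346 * 1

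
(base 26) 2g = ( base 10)68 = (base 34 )20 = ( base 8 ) 104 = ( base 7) 125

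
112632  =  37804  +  74828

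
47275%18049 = 11177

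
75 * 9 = 675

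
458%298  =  160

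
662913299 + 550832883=1213746182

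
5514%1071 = 159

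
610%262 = 86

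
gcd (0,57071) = 57071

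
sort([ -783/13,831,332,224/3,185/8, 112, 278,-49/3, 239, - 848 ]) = [ - 848,- 783/13,-49/3,185/8,224/3 , 112,239, 278,332,831 ] 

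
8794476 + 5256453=14050929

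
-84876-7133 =  -  92009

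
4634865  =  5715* 811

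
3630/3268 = 1 + 181/1634 = 1.11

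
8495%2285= 1640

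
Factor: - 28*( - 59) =1652 = 2^2*7^1*59^1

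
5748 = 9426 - 3678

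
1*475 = 475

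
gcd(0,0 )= 0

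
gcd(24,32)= 8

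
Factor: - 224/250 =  - 2^4* 5^(- 3)  *7^1  =  - 112/125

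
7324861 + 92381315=99706176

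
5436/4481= 5436/4481 = 1.21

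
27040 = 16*1690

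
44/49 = 44/49 =0.90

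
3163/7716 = 3163/7716=0.41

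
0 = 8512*0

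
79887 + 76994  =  156881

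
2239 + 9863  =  12102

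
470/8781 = 470/8781 = 0.05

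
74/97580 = 37/48790 = 0.00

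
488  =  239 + 249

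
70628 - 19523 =51105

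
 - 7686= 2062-9748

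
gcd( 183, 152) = 1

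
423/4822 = 423/4822 = 0.09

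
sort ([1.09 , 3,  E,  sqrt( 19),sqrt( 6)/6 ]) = [sqrt( 6)/6,1.09,E,3,sqrt( 19)]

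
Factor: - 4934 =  - 2^1*2467^1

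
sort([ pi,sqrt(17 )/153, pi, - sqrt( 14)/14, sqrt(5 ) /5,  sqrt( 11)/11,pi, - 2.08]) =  [ - 2.08, - sqrt(14) /14, sqrt( 17) /153, sqrt( 11 )/11, sqrt( 5)/5,pi,pi,pi]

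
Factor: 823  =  823^1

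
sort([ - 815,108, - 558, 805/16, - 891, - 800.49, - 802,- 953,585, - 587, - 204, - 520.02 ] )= [ - 953, - 891,-815, - 802, - 800.49, - 587, - 558, - 520.02, - 204, 805/16, 108,585 ]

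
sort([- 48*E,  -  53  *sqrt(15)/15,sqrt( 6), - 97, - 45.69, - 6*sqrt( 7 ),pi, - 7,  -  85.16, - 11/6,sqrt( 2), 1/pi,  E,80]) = [ - 48*E,-97, - 85.16, - 45.69, - 6*sqrt( 7), - 53*sqrt( 15) /15, - 7, - 11/6,1/pi, sqrt(2), sqrt( 6 ),E,pi, 80 ] 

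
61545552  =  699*88048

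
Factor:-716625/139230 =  - 2^( - 1)*5^2*7^1 * 17^( - 1) = -175/34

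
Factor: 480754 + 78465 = 559219^1 = 559219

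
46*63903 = 2939538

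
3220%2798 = 422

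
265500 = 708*375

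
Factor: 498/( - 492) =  - 83/82 = - 2^( - 1)*41^( - 1)*83^1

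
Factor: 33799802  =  2^1 * 59^1*107^1*2677^1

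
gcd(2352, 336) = 336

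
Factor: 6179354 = 2^1*31^1*99667^1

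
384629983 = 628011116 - 243381133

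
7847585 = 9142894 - 1295309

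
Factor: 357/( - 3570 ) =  - 1/10 = - 2^( - 1 )*5^( - 1 ) 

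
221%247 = 221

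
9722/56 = 173  +  17/28 = 173.61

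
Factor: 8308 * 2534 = 21052472=2^3*7^1*31^1*67^1*181^1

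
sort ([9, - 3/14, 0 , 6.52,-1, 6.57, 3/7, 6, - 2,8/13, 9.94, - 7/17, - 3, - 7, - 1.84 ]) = [ - 7,-3, - 2, - 1.84 , - 1, - 7/17, - 3/14,0 , 3/7, 8/13,6,6.52, 6.57,9,  9.94 ] 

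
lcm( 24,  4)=24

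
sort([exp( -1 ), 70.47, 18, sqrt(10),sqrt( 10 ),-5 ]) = [  -  5, exp( - 1),sqrt( 10), sqrt(10) , 18, 70.47 ] 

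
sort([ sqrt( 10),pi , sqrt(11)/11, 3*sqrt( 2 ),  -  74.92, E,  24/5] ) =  [  -  74.92 , sqrt(11 )/11,E, pi,  sqrt ( 10),3*sqrt( 2), 24/5]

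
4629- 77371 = -72742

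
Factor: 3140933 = 3140933^1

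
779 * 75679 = 58953941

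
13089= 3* 4363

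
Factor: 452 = 2^2*113^1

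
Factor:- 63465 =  - 3^1*5^1*4231^1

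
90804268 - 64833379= 25970889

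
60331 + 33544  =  93875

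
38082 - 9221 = 28861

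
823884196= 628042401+195841795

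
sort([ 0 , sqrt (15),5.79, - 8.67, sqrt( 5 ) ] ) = [  -  8.67, 0, sqrt( 5),sqrt (15 ) , 5.79 ]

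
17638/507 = 17638/507 = 34.79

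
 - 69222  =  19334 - 88556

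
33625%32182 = 1443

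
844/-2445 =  - 1 + 1601/2445 = - 0.35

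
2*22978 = 45956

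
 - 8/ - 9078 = 4/4539 = 0.00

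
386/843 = 386/843  =  0.46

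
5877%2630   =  617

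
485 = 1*485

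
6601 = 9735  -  3134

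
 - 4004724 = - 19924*201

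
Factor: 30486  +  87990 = 2^2*3^3*1097^1 =118476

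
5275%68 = 39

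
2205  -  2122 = 83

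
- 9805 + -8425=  - 18230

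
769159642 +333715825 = 1102875467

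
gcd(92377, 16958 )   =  1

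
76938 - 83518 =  - 6580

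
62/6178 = 31/3089= 0.01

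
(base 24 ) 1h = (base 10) 41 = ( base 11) 38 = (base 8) 51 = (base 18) 25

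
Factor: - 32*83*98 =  - 260288 = - 2^6 * 7^2*83^1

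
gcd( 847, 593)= 1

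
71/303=71/303=0.23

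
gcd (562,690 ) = 2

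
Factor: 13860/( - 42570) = - 14/43 = - 2^1*7^1*43^(  -  1 ) 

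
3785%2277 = 1508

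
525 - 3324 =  - 2799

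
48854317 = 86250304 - 37395987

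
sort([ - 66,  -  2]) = [ - 66, - 2] 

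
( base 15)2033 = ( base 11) 5120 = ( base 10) 6798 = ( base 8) 15216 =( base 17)168f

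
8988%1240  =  308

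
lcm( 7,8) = 56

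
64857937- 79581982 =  - 14724045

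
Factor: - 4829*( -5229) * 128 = 3232107648 = 2^7*3^2*7^1*11^1*83^1*439^1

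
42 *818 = 34356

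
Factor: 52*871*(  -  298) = - 2^3 * 13^2 * 67^1 * 149^1  =  - 13497016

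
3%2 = 1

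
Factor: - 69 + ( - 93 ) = -162 = - 2^1 * 3^4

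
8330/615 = 1666/123 = 13.54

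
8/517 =8/517 = 0.02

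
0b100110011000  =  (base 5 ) 34311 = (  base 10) 2456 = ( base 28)33K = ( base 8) 4630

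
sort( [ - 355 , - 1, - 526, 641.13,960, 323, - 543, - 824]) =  [-824, - 543, - 526, - 355, - 1, 323, 641.13,960] 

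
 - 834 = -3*278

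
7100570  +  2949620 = 10050190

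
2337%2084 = 253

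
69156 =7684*9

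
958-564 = 394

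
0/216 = 0  =  0.00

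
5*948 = 4740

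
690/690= 1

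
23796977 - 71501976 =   -  47704999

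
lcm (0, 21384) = 0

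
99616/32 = 3113 = 3113.00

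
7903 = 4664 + 3239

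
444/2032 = 111/508 = 0.22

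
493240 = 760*649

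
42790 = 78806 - 36016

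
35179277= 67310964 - 32131687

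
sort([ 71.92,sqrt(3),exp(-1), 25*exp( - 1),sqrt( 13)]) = [ exp( - 1),sqrt(3 ),  sqrt(13 ), 25*exp ( - 1),71.92] 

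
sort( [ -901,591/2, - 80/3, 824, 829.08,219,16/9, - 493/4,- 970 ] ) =[  -  970,  -  901, - 493/4, - 80/3, 16/9,219,591/2 , 824, 829.08]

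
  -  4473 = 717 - 5190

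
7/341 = 7/341  =  0.02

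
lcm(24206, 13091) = 1282918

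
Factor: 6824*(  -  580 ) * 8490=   -  2^6*3^1 *5^2*29^1*283^1*853^1=- 33602740800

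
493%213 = 67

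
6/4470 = 1/745 = 0.00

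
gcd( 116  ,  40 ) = 4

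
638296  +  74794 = 713090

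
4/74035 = 4/74035= 0.00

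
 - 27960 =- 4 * 6990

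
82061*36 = 2954196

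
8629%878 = 727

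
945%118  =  1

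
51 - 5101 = -5050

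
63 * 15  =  945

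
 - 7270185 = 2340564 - 9610749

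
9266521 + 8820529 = 18087050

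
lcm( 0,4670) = 0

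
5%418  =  5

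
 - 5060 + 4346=-714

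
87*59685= 5192595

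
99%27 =18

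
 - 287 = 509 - 796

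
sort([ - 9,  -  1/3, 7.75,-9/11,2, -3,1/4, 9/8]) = [ - 9, - 3, - 9/11, - 1/3 , 1/4,9/8, 2 , 7.75]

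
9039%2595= 1254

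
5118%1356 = 1050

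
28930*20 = 578600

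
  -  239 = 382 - 621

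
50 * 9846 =492300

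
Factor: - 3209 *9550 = - 2^1*5^2 *191^1 * 3209^1=-30645950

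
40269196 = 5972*6743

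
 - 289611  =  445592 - 735203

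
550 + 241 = 791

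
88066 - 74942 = 13124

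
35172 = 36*977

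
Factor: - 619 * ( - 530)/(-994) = -5^1 * 7^(-1)*53^1 * 71^ (- 1 )*619^1 = -164035/497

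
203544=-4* ( - 50886 ) 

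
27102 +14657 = 41759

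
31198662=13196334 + 18002328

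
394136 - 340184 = 53952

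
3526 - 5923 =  - 2397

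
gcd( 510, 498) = 6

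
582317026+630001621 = 1212318647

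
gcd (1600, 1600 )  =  1600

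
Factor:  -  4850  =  -2^1*5^2 * 97^1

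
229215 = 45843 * 5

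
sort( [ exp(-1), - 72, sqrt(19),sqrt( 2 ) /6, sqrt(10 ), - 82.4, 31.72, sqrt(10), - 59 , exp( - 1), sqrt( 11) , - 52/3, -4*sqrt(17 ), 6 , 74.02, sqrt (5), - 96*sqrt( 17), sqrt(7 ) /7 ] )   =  [ - 96*sqrt(17),-82.4,  -  72, - 59, - 52/3, - 4*sqrt( 17 ), sqrt(2 )/6,exp(-1 ) , exp( - 1), sqrt ( 7) /7,sqrt(5), sqrt( 10 ), sqrt( 10),sqrt ( 11 ), sqrt(19 ), 6 , 31.72, 74.02]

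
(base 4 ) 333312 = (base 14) 16BC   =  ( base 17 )E26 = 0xff6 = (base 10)4086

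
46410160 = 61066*760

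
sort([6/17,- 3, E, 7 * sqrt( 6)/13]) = [ - 3, 6/17,7*sqrt ( 6 ) /13, E ]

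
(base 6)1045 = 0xF5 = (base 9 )302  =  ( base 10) 245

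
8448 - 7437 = 1011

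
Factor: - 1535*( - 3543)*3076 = 2^2*3^1*5^1*307^1 * 769^1 *1181^1 = 16728841380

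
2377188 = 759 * 3132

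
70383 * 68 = 4786044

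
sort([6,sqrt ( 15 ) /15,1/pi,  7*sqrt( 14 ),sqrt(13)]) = [ sqrt (15 ) /15,1/pi,sqrt( 13), 6 , 7*sqrt(14)]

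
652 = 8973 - 8321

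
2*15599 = 31198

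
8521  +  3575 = 12096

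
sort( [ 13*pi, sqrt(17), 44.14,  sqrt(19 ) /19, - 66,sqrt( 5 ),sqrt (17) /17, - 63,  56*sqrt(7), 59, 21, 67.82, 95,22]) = [ - 66,  -  63,sqrt(  19)/19 , sqrt( 17 ) /17  ,  sqrt( 5 ),sqrt(17 ),21,22,13*pi, 44.14, 59,  67.82,  95,56*sqrt( 7)]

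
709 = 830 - 121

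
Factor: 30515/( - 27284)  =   - 85/76 = - 2^( - 2)*5^1*17^1*19^( - 1)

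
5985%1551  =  1332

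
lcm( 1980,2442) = 73260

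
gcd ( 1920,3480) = 120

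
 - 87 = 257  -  344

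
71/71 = 1 = 1.00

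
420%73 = 55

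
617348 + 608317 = 1225665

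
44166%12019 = 8109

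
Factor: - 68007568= - 2^4 * 353^1*12041^1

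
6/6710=3/3355 = 0.00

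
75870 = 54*1405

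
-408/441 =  - 136/147 = - 0.93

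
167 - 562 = - 395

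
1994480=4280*466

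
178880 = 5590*32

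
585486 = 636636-51150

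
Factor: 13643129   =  17^1 *653^1*1229^1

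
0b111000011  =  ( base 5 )3301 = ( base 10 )451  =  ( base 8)703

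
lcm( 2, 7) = 14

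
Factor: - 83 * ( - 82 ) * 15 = 102090 = 2^1 * 3^1 * 5^1*41^1*83^1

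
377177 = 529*713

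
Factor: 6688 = 2^5 * 11^1*19^1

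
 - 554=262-816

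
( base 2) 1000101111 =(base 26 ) ld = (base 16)22F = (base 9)681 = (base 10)559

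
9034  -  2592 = 6442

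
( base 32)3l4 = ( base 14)151A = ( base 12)2204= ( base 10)3748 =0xea4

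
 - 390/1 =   -  390 = - 390.00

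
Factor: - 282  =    -  2^1 * 3^1*47^1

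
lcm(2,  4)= 4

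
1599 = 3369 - 1770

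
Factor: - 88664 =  - 2^3 *11083^1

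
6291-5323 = 968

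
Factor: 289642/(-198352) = -2^ (-3 )*7^(-2 )*11^( - 1 )*23^(-1 ) * 97^1*1493^1 = -  144821/99176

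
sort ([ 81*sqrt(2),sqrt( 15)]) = [ sqrt( 15 ),81* sqrt( 2)]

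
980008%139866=946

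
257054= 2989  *86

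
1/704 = 1/704 = 0.00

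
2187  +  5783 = 7970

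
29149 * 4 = 116596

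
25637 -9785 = 15852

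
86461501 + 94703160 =181164661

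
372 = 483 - 111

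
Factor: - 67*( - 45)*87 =3^3* 5^1*29^1*67^1 = 262305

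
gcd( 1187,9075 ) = 1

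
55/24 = 55/24  =  2.29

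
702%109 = 48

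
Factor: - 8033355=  - 3^2*5^1*11^1*16229^1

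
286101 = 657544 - 371443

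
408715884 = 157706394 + 251009490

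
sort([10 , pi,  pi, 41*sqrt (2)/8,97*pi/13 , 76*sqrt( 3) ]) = [pi , pi , 41*sqrt ( 2 ) /8 , 10, 97* pi/13 , 76*sqrt (3 )]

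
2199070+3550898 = 5749968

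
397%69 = 52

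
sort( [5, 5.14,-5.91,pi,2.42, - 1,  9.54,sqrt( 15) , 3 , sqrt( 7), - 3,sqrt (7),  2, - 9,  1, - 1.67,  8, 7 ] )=[-9,- 5.91, - 3, - 1.67, - 1,1,  2,  2.42, sqrt( 7),sqrt ( 7), 3,  pi, sqrt(15),5, 5.14, 7, 8,  9.54 ] 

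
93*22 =2046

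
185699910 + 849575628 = 1035275538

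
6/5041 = 6/5041 = 0.00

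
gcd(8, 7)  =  1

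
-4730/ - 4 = 1182+ 1/2 = 1182.50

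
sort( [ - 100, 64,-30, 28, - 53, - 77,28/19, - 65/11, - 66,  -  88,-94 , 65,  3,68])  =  [ - 100, - 94 ,-88, - 77,  -  66 ,-53, - 30,-65/11,28/19, 3,28,  64, 65,  68]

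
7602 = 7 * 1086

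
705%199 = 108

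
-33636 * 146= - 4910856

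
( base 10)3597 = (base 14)144d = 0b111000001101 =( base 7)13326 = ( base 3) 11221020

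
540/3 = 180 =180.00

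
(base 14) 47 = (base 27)29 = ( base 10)63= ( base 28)27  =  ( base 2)111111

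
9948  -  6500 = 3448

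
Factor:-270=-2^1*3^3*5^1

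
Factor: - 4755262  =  -2^1 *41^1 * 57991^1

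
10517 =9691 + 826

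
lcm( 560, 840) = 1680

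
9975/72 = 138 + 13/24 =138.54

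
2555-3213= - 658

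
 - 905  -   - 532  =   - 373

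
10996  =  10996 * 1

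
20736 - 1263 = 19473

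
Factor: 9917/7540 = 2^(  -  2 )*5^( - 1)*13^( - 1)*29^(-1 )  *  47^1 * 211^1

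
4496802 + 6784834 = 11281636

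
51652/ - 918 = - 57 + 337/459 = -56.27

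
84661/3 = 84661/3= 28220.33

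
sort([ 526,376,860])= [376, 526,860 ]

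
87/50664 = 29/16888  =  0.00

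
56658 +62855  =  119513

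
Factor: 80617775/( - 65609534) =-2^( - 1 )*5^2 * 7^1*59^( - 1)*419^( - 1)*1327^(-1 ) *460673^1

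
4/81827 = 4/81827 = 0.00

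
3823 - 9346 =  - 5523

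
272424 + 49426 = 321850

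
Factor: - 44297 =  - 11^1*4027^1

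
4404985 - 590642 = 3814343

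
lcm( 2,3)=6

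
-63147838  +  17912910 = - 45234928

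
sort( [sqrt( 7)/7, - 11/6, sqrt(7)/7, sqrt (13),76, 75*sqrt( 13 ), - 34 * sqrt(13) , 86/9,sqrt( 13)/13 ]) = [ - 34*sqrt (13 ) , - 11/6,sqrt(13 )/13,sqrt(7 )/7,sqrt (7 ) /7, sqrt( 13 ),86/9,76, 75*sqrt( 13 )]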